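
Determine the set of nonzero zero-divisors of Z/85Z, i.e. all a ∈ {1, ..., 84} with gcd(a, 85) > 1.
nonzero zero-divisors of Z/85Z = {5, 10, 15, 17, 20, 25, 30, 34, 35, 40, 45, 50, 51, 55, 60, 65, 68, 70, 75, 80}

An element a ∈ Z/85Z (with a ≠ 0) is a zero-divisor iff gcd(a, 85) > 1 (because a is a unit precisely when gcd(a, n) = 1, and in Z/nZ every nonzero, non-unit element is a zero-divisor). Scan a = 1, ..., 84 and keep those with gcd(a, 85) > 1:
  gcd(5, 85) = 5, gcd(10, 85) = 5, gcd(15, 85) = 5, gcd(17, 85) = 17, gcd(20, 85) = 5, gcd(25, 85) = 5, gcd(30, 85) = 5, gcd(34, 85) = 17, gcd(35, 85) = 5, gcd(40, 85) = 5, gcd(45, 85) = 5, gcd(50, 85) = 5, gcd(51, 85) = 17, gcd(55, 85) = 5, gcd(60, 85) = 5, gcd(65, 85) = 5, gcd(68, 85) = 17, gcd(70, 85) = 5, gcd(75, 85) = 5, gcd(80, 85) = 5.
All other a ∈ {1, ..., 84} have gcd(a, 85) = 1 and are units. So the nonzero zero-divisors are exactly the 20 values of a appearing in this scan.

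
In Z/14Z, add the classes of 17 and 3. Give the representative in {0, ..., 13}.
Reduce the summands first: 17 ≡ 3 (mod 14), so 17 + 3 ≡ 3 + 3 (mod 14). 3 + 3 = 6; 6 = 0·14 + 6, so (17 + 3) mod 14 = 6.

Final answer: 6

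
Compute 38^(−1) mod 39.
38^(−1) ≡ 38 (mod 39)

Apply the extended Euclidean algorithm to (39, 38), tracking rows (r, s, t) with s·39 + t·38 = r. Each division r_prev = q·r_cur + r_new produces the new row as (previous row) − q·(current row):
  row A: (39, 1, 0)   [1·39 + 0·38 = 39]
  row B: (38, 0, 1)   [0·39 + 1·38 = 38]
  39 = 1·38 + 1   → row C = row A − 1·row B = (1, 1, −1)   [check: 1·39 − 1·38 = 1]
  38 = 38·1 + 0   → remainder 0, stop. gcd = 1 (last nonzero row C).
The gcd is 1, so 38 is invertible mod 39. The last nonzero row gives 1·39 − 1·38 = 1, so t = −1. So 38^(−1) ≡ −1 ≡ 38 (mod 39). Verify: 38 · 38 = 1444 ≡ 1 (mod 39). ✓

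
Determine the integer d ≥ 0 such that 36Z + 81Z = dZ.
In the PID Z, (a, b) is generated by gcd(a, b). Compute gcd(81, 36) with the extended Euclidean algorithm, tracking rows (r, s, t) with s·81 + t·36 = r:
  row A: (81, 1, 0)   [1·81 + 0·36 = 81]
  row B: (36, 0, 1)   [0·81 + 1·36 = 36]
  81 = 2·36 + 9   → row C = row A − 2·row B = (9, 1, −2)   [check: 1·81 − 2·36 = 9]
  36 = 4·9 + 0   → remainder 0, stop. gcd = 9 (last nonzero row C).
So gcd(36, 81) = 9, with Bézout identity 1·81 − 2·36 = 9. Containment (⊇): the Bézout identity exhibits 9 as an element of (36, 81), giving (9) ⊆ (36, 81). Containment (⊆): since 9 | 36 and 9 | 81 (36 = 9·4, 81 = 9·9), every Z-linear combination of 36 and 81 is divisible by 9, so (36, 81) ⊆ (9). Therefore (36, 81) = (9), d = 9.

Final answer: (36, 81) = (9); d = 9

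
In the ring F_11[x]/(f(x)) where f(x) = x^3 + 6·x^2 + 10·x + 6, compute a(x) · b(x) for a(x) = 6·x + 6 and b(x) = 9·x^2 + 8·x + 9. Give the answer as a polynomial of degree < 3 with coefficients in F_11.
a · b ≡ 9·x^2 + 2·x + 5 (mod f(x))

Multiply as integer polynomials: a · b = 54·x^3 + 102·x^2 + 102·x + 54. Reducing coefficients mod 11: a · b ≡ 10·x^3 + 3·x^2 + 3·x + 10. Now divide by f(x) = x^3 + 6·x^2 + 10·x + 6 in F_11[x], eliminating the leading term at each step:
  leading term 10·x^3: subtract (10)·f(x) = 10·x^3 + 5·x^2 + x + 5, leaving 9·x^2 + 2·x + 5 (coefficients mod 11)
The degree is now < 3, so this is the remainder. Hence a · b ≡ 9·x^2 + 2·x + 5 in F_11[x]/(f).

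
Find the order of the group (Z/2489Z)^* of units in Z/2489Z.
|(Z/2489Z)^*| = 2340

(Z/2489Z)^* consists of the classes a with gcd(a, 2489) = 1, so its order is φ(2489). φ is multiplicative, with φ(p^e) = p^e − p^(e−1). Factorise 2489 = 19 · 131. Then
  φ(2489) = (19 − 1) · (131 − 1) = 18 · 130 = 2340.
Thus |(Z/2489Z)^*| = 2340.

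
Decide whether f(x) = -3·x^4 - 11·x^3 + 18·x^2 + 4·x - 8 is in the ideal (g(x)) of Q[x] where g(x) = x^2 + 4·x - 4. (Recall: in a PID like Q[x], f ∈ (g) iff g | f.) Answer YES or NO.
In Q[x] the ideal (g) consists of all multiples of g, so f ∈ (g) iff g | f, i.e. iff the remainder of f on division by g is 0. Divide f by g (g is monic, so eliminate the leading term of the running remainder at each step):
  leading term -3·x^4: subtract (-3·x^2)·g(x) = -3·x^4 - 12·x^3 + 12·x^2, leaving x^3 + 6·x^2 + 4·x - 8
  leading term x^3: subtract (x)·g(x) = x^3 + 4·x^2 - 4·x, leaving 2·x^2 + 8·x - 8
  leading term 2·x^2: subtract (2)·g(x) = 2·x^2 + 8·x - 8, leaving 0
The remainder is 0, so f(x) = g(x) · h(x) with h(x) = -3·x^2 + x + 2. Hence g | f, i.e. f ∈ (g).

Final answer: YES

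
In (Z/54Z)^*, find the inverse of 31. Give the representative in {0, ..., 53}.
31^(−1) ≡ 7 (mod 54)

Apply the extended Euclidean algorithm to (54, 31), tracking rows (r, s, t) with s·54 + t·31 = r. Each division r_prev = q·r_cur + r_new produces the new row as (previous row) − q·(current row):
  row A: (54, 1, 0)   [1·54 + 0·31 = 54]
  row B: (31, 0, 1)   [0·54 + 1·31 = 31]
  54 = 1·31 + 23   → row C = row A − 1·row B = (23, 1, −1)   [check: 1·54 − 1·31 = 23]
  31 = 1·23 + 8   → row D = row B − 1·row C = (8, −1, 2)   [check: −1·54 + 2·31 = 8]
  23 = 2·8 + 7   → row E = row C − 2·row D = (7, 3, −5)   [check: 3·54 − 5·31 = 7]
  8 = 1·7 + 1   → row F = row D − 1·row E = (1, −4, 7)   [check: −4·54 + 7·31 = 1]
  7 = 7·1 + 0   → remainder 0, stop. gcd = 1 (last nonzero row F).
The gcd is 1, so 31 is invertible mod 54. The last nonzero row gives −4·54 + 7·31 = 1, so t = 7. So 31^(−1) ≡ 7 (mod 54). Verify: 31 · 7 = 217 ≡ 1 (mod 54). ✓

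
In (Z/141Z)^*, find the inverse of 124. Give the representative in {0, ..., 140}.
124^(−1) ≡ 58 (mod 141)

Apply the extended Euclidean algorithm to (141, 124), tracking rows (r, s, t) with s·141 + t·124 = r. Each division r_prev = q·r_cur + r_new produces the new row as (previous row) − q·(current row):
  row A: (141, 1, 0)   [1·141 + 0·124 = 141]
  row B: (124, 0, 1)   [0·141 + 1·124 = 124]
  141 = 1·124 + 17   → row C = row A − 1·row B = (17, 1, −1)   [check: 1·141 − 1·124 = 17]
  124 = 7·17 + 5   → row D = row B − 7·row C = (5, −7, 8)   [check: −7·141 + 8·124 = 5]
  17 = 3·5 + 2   → row E = row C − 3·row D = (2, 22, −25)   [check: 22·141 − 25·124 = 2]
  5 = 2·2 + 1   → row F = row D − 2·row E = (1, −51, 58)   [check: −51·141 + 58·124 = 1]
  2 = 2·1 + 0   → remainder 0, stop. gcd = 1 (last nonzero row F).
The gcd is 1, so 124 is invertible mod 141. The last nonzero row gives −51·141 + 58·124 = 1, so t = 58. So 124^(−1) ≡ 58 (mod 141). Verify: 124 · 58 = 7192 ≡ 1 (mod 141). ✓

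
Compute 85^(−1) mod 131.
85^(−1) ≡ 37 (mod 131)

Apply the extended Euclidean algorithm to (131, 85), tracking rows (r, s, t) with s·131 + t·85 = r. Each division r_prev = q·r_cur + r_new produces the new row as (previous row) − q·(current row):
  row A: (131, 1, 0)   [1·131 + 0·85 = 131]
  row B: (85, 0, 1)   [0·131 + 1·85 = 85]
  131 = 1·85 + 46   → row C = row A − 1·row B = (46, 1, −1)   [check: 1·131 − 1·85 = 46]
  85 = 1·46 + 39   → row D = row B − 1·row C = (39, −1, 2)   [check: −1·131 + 2·85 = 39]
  46 = 1·39 + 7   → row E = row C − 1·row D = (7, 2, −3)   [check: 2·131 − 3·85 = 7]
  39 = 5·7 + 4   → row F = row D − 5·row E = (4, −11, 17)   [check: −11·131 + 17·85 = 4]
  7 = 1·4 + 3   → row G = row E − 1·row F = (3, 13, −20)   [check: 13·131 − 20·85 = 3]
  4 = 1·3 + 1   → row H = row F − 1·row G = (1, −24, 37)   [check: −24·131 + 37·85 = 1]
  3 = 3·1 + 0   → remainder 0, stop. gcd = 1 (last nonzero row H).
The gcd is 1, so 85 is invertible mod 131. The last nonzero row gives −24·131 + 37·85 = 1, so t = 37. So 85^(−1) ≡ 37 (mod 131). Verify: 85 · 37 = 3145 ≡ 1 (mod 131). ✓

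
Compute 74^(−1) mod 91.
74^(−1) ≡ 16 (mod 91)

Apply the extended Euclidean algorithm to (91, 74), tracking rows (r, s, t) with s·91 + t·74 = r. Each division r_prev = q·r_cur + r_new produces the new row as (previous row) − q·(current row):
  row A: (91, 1, 0)   [1·91 + 0·74 = 91]
  row B: (74, 0, 1)   [0·91 + 1·74 = 74]
  91 = 1·74 + 17   → row C = row A − 1·row B = (17, 1, −1)   [check: 1·91 − 1·74 = 17]
  74 = 4·17 + 6   → row D = row B − 4·row C = (6, −4, 5)   [check: −4·91 + 5·74 = 6]
  17 = 2·6 + 5   → row E = row C − 2·row D = (5, 9, −11)   [check: 9·91 − 11·74 = 5]
  6 = 1·5 + 1   → row F = row D − 1·row E = (1, −13, 16)   [check: −13·91 + 16·74 = 1]
  5 = 5·1 + 0   → remainder 0, stop. gcd = 1 (last nonzero row F).
The gcd is 1, so 74 is invertible mod 91. The last nonzero row gives −13·91 + 16·74 = 1, so t = 16. So 74^(−1) ≡ 16 (mod 91). Verify: 74 · 16 = 1184 ≡ 1 (mod 91). ✓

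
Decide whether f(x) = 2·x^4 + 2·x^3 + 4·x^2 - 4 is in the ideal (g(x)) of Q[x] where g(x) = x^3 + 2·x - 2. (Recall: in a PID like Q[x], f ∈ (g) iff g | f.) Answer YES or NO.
YES

In Q[x] the ideal (g) consists of all multiples of g, so f ∈ (g) iff g | f, i.e. iff the remainder of f on division by g is 0. Divide f by g (g is monic, so eliminate the leading term of the running remainder at each step):
  leading term 2·x^4: subtract (2·x)·g(x) = 2·x^4 + 4·x^2 - 4·x, leaving 2·x^3 + 4·x - 4
  leading term 2·x^3: subtract (2)·g(x) = 2·x^3 + 4·x - 4, leaving 0
The remainder is 0, so f(x) = g(x) · h(x) with h(x) = 2·x + 2. Hence g | f, i.e. f ∈ (g).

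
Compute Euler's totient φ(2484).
φ(2484) = 792

φ is multiplicative, with φ(p^e) = p^e − p^(e−1). Factorise 2484 = 2^2 · 3^3 · 23. Then
  φ(2484) = (2^2 − 2^1) · (3^3 − 3^2) · (23 − 1) = 2 · 18 · 22 = 792.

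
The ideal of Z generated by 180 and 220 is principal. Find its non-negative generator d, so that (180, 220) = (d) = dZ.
(180, 220) = (20); d = 20

In the PID Z, (a, b) is generated by gcd(a, b). Compute gcd(220, 180) with the extended Euclidean algorithm, tracking rows (r, s, t) with s·220 + t·180 = r:
  row A: (220, 1, 0)   [1·220 + 0·180 = 220]
  row B: (180, 0, 1)   [0·220 + 1·180 = 180]
  220 = 1·180 + 40   → row C = row A − 1·row B = (40, 1, −1)   [check: 1·220 − 1·180 = 40]
  180 = 4·40 + 20   → row D = row B − 4·row C = (20, −4, 5)   [check: −4·220 + 5·180 = 20]
  40 = 2·20 + 0   → remainder 0, stop. gcd = 20 (last nonzero row D).
So gcd(180, 220) = 20, with Bézout identity −4·220 + 5·180 = 20. Containment (⊇): the Bézout identity exhibits 20 as an element of (180, 220), giving (20) ⊆ (180, 220). Containment (⊆): since 20 | 180 and 20 | 220 (180 = 20·9, 220 = 20·11), every Z-linear combination of 180 and 220 is divisible by 20, so (180, 220) ⊆ (20). Therefore (180, 220) = (20), d = 20.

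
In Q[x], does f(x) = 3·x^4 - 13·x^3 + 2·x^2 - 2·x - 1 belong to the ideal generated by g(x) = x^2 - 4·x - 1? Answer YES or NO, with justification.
NO

In Q[x] the ideal (g) consists of all multiples of g, so f ∈ (g) iff g | f, i.e. iff the remainder of f on division by g is 0. Divide f by g (g is monic, so eliminate the leading term of the running remainder at each step):
  leading term 3·x^4: subtract (3·x^2)·g(x) = 3·x^4 - 12·x^3 - 3·x^2, leaving -x^3 + 5·x^2 - 2·x - 1
  leading term -x^3: subtract (-x)·g(x) = -x^3 + 4·x^2 + x, leaving x^2 - 3·x - 1
  leading term x^2: subtract (1)·g(x) = x^2 - 4·x - 1, leaving x
The remainder r(x) = x ≠ 0 (and deg r < deg g), so g ∤ f, i.e. f ∉ (g).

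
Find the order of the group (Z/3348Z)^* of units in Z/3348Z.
(Z/3348Z)^* consists of the classes a with gcd(a, 3348) = 1, so its order is φ(3348). φ is multiplicative, with φ(p^e) = p^e − p^(e−1). Factorise 3348 = 2^2 · 3^3 · 31. Then
  φ(3348) = (2^2 − 2^1) · (3^3 − 3^2) · (31 − 1) = 2 · 18 · 30 = 1080.
Thus |(Z/3348Z)^*| = 1080.

Final answer: |(Z/3348Z)^*| = 1080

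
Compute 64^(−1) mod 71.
64^(−1) ≡ 10 (mod 71)

Apply the extended Euclidean algorithm to (71, 64), tracking rows (r, s, t) with s·71 + t·64 = r. Each division r_prev = q·r_cur + r_new produces the new row as (previous row) − q·(current row):
  row A: (71, 1, 0)   [1·71 + 0·64 = 71]
  row B: (64, 0, 1)   [0·71 + 1·64 = 64]
  71 = 1·64 + 7   → row C = row A − 1·row B = (7, 1, −1)   [check: 1·71 − 1·64 = 7]
  64 = 9·7 + 1   → row D = row B − 9·row C = (1, −9, 10)   [check: −9·71 + 10·64 = 1]
  7 = 7·1 + 0   → remainder 0, stop. gcd = 1 (last nonzero row D).
The gcd is 1, so 64 is invertible mod 71. The last nonzero row gives −9·71 + 10·64 = 1, so t = 10. So 64^(−1) ≡ 10 (mod 71). Verify: 64 · 10 = 640 ≡ 1 (mod 71). ✓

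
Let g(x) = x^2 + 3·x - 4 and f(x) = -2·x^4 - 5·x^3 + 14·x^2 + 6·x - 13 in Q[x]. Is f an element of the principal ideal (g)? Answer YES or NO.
In Q[x] the ideal (g) consists of all multiples of g, so f ∈ (g) iff g | f, i.e. iff the remainder of f on division by g is 0. Divide f by g (g is monic, so eliminate the leading term of the running remainder at each step):
  leading term -2·x^4: subtract (-2·x^2)·g(x) = -2·x^4 - 6·x^3 + 8·x^2, leaving x^3 + 6·x^2 + 6·x - 13
  leading term x^3: subtract (x)·g(x) = x^3 + 3·x^2 - 4·x, leaving 3·x^2 + 10·x - 13
  leading term 3·x^2: subtract (3)·g(x) = 3·x^2 + 9·x - 12, leaving x - 1
The remainder r(x) = x - 1 ≠ 0 (and deg r < deg g), so g ∤ f, i.e. f ∉ (g).

Final answer: NO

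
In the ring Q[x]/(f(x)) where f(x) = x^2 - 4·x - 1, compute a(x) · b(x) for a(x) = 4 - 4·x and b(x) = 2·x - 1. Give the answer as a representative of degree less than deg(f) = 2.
a · b ≡ -20·x - 12 (mod f(x))

First multiply in Q[x] without reducing: a · b = -8·x^2 + 12·x - 4. Now divide by f(x) = x^2 - 4·x - 1, eliminating the leading term at each step:
  leading term -8·x^2: subtract (-8)·f(x) = -8·x^2 + 32·x + 8, leaving -20·x - 12
The degree is now < 2, so this is the remainder. Hence a · b ≡ -20·x - 12 in Q[x]/(f).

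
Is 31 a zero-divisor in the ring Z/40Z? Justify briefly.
gcd(31, 40) = 1, so 31 is a unit in Z/40Z (it has a multiplicative inverse). A unit cannot be a zero-divisor: if 31·b ≡ 0 then multiplying both sides by 31^(−1) gives b ≡ 0. So 31 is not a zero-divisor.

Final answer: NO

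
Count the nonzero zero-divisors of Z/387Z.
In Z/387Z each nonzero element is either a unit (gcd with 387 is 1) or a zero-divisor (gcd > 1). The number of units is φ(387): factorise 387 = 3^2 · 43, so φ(387) = (3^2 − 3^1) · (43 − 1) = 6 · 42 = 252. The nonzero elements number 387 − 1 = 386. Hence the nonzero zero-divisors number 386 − 252 = 134.

Final answer: Z/387Z has 134 nonzero zero-divisors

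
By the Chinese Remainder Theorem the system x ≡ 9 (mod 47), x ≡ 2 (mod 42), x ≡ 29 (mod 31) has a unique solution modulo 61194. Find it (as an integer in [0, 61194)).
x ≡ 6260 (mod 61194); the representative in [0, 61194) is 6260

The moduli 47, 42, 31 are pairwise coprime, so by the CRT there is a unique solution mod 47·42·31 = 61194.
Solve by successive substitution. Start with x ≡ 9 (mod 47).
  Combine with x ≡ 2 (mod 42): write x = 9 + 47·t and require 9 + 47·t ≡ 2 (mod 42), i.e. 47·t ≡ 2 − 9 ≡ 35 (mod 42). Since 47^(−1) ≡ 17 (mod 42) (47 ≡ 5 (mod 42)), t ≡ 17·35 ≡ 7 (mod 42). So x ≡ 9 + 47·7 = 338 (mod 1974).
  Combine with x ≡ 29 (mod 31): write x = 338 + 1974·t and require 338 + 1974·t ≡ 29 (mod 31), i.e. 1974·t ≡ 29 − 338 ≡ 1 (mod 31). Since 1974^(−1) ≡ 3 (mod 31) (1974 ≡ 21 (mod 31)), t ≡ 3·1 ≡ 3 (mod 31). So x ≡ 338 + 1974·3 = 6260 (mod 61194).
Unique solution in [0, 61194): x = 6260.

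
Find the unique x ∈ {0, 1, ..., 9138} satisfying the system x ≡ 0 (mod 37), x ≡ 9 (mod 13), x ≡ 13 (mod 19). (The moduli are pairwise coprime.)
x ≡ 5846 (mod 9139); the representative in [0, 9139) is 5846

The moduli 37, 13, 19 are pairwise coprime, so by the CRT there is a unique solution mod 37·13·19 = 9139.
Solve by successive substitution. Start with x ≡ 0 (mod 37).
  Combine with x ≡ 9 (mod 13): write x = 37·t and require 37·t ≡ 9 (mod 13). Since 37^(−1) ≡ 6 (mod 13) (37 ≡ 11 (mod 13)), t ≡ 6·9 ≡ 2 (mod 13). So x ≡ 37·2 = 74 (mod 481).
  Combine with x ≡ 13 (mod 19): write x = 74 + 481·t and require 74 + 481·t ≡ 13 (mod 19), i.e. 481·t ≡ 13 − 74 ≡ 15 (mod 19). Since 481^(−1) ≡ 16 (mod 19) (481 ≡ 6 (mod 19)), t ≡ 16·15 ≡ 12 (mod 19). So x ≡ 74 + 481·12 = 5846 (mod 9139).
Unique solution in [0, 9139): x = 5846.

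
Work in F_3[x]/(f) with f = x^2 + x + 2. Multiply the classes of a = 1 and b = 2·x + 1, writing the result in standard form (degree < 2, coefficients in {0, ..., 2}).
a · b ≡ 2·x + 1 (mod f(x))

Multiply as integer polynomials: a · b = 2·x + 1. Reducing coefficients mod 3: a · b ≡ 2·x + 1. This already has degree < 2, so no reduction by f is needed. Hence a · b ≡ 2·x + 1 in F_3[x]/(f).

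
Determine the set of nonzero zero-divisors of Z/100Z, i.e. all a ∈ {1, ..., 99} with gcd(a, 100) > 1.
nonzero zero-divisors of Z/100Z = {2, 4, 5, 6, 8, 10, 12, 14, 15, 16, 18, 20, 22, 24, 25, 26, 28, 30, 32, 34, 35, 36, 38, 40, 42, 44, 45, 46, 48, 50, 52, 54, 55, 56, 58, 60, 62, 64, 65, 66, 68, 70, 72, 74, 75, 76, 78, 80, 82, 84, 85, 86, 88, 90, 92, 94, 95, 96, 98}

An element a ∈ Z/100Z (with a ≠ 0) is a zero-divisor iff gcd(a, 100) > 1 (because a is a unit precisely when gcd(a, n) = 1, and in Z/nZ every nonzero, non-unit element is a zero-divisor). Scan a = 1, ..., 99 and keep those with gcd(a, 100) > 1:
  gcd(2, 100) = 2, gcd(4, 100) = 4, gcd(5, 100) = 5, gcd(6, 100) = 2, gcd(8, 100) = 4, gcd(10, 100) = 10, gcd(12, 100) = 4, gcd(14, 100) = 2, gcd(15, 100) = 5, gcd(16, 100) = 4, gcd(18, 100) = 2, gcd(20, 100) = 20, gcd(22, 100) = 2, gcd(24, 100) = 4, gcd(25, 100) = 25, gcd(26, 100) = 2, gcd(28, 100) = 4, gcd(30, 100) = 10, gcd(32, 100) = 4, gcd(34, 100) = 2, gcd(35, 100) = 5, gcd(36, 100) = 4, gcd(38, 100) = 2, gcd(40, 100) = 20, gcd(42, 100) = 2, gcd(44, 100) = 4, gcd(45, 100) = 5, gcd(46, 100) = 2, gcd(48, 100) = 4, gcd(50, 100) = 50, gcd(52, 100) = 4, gcd(54, 100) = 2, gcd(55, 100) = 5, gcd(56, 100) = 4, gcd(58, 100) = 2, gcd(60, 100) = 20, gcd(62, 100) = 2, gcd(64, 100) = 4, gcd(65, 100) = 5, gcd(66, 100) = 2, gcd(68, 100) = 4, gcd(70, 100) = 10, gcd(72, 100) = 4, gcd(74, 100) = 2, gcd(75, 100) = 25, gcd(76, 100) = 4, gcd(78, 100) = 2, gcd(80, 100) = 20, gcd(82, 100) = 2, gcd(84, 100) = 4, gcd(85, 100) = 5, gcd(86, 100) = 2, gcd(88, 100) = 4, gcd(90, 100) = 10, gcd(92, 100) = 4, gcd(94, 100) = 2, gcd(95, 100) = 5, gcd(96, 100) = 4, gcd(98, 100) = 2.
All other a ∈ {1, ..., 99} have gcd(a, 100) = 1 and are units. So the nonzero zero-divisors are exactly the 59 values of a appearing in this scan.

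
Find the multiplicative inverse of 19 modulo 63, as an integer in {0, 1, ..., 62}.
Apply the extended Euclidean algorithm to (63, 19), tracking rows (r, s, t) with s·63 + t·19 = r. Each division r_prev = q·r_cur + r_new produces the new row as (previous row) − q·(current row):
  row A: (63, 1, 0)   [1·63 + 0·19 = 63]
  row B: (19, 0, 1)   [0·63 + 1·19 = 19]
  63 = 3·19 + 6   → row C = row A − 3·row B = (6, 1, −3)   [check: 1·63 − 3·19 = 6]
  19 = 3·6 + 1   → row D = row B − 3·row C = (1, −3, 10)   [check: −3·63 + 10·19 = 1]
  6 = 6·1 + 0   → remainder 0, stop. gcd = 1 (last nonzero row D).
The gcd is 1, so 19 is invertible mod 63. The last nonzero row gives −3·63 + 10·19 = 1, so t = 10. So 19^(−1) ≡ 10 (mod 63). Verify: 19 · 10 = 190 ≡ 1 (mod 63). ✓

Final answer: 19^(−1) ≡ 10 (mod 63)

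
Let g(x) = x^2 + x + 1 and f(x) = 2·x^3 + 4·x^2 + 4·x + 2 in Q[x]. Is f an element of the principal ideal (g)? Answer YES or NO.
In Q[x] the ideal (g) consists of all multiples of g, so f ∈ (g) iff g | f, i.e. iff the remainder of f on division by g is 0. Divide f by g (g is monic, so eliminate the leading term of the running remainder at each step):
  leading term 2·x^3: subtract (2·x)·g(x) = 2·x^3 + 2·x^2 + 2·x, leaving 2·x^2 + 2·x + 2
  leading term 2·x^2: subtract (2)·g(x) = 2·x^2 + 2·x + 2, leaving 0
The remainder is 0, so f(x) = g(x) · h(x) with h(x) = 2·x + 2. Hence g | f, i.e. f ∈ (g).

Final answer: YES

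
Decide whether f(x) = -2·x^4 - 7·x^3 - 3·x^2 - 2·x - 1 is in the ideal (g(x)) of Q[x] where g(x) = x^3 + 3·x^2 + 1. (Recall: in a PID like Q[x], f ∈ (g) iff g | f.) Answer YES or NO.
YES

In Q[x] the ideal (g) consists of all multiples of g, so f ∈ (g) iff g | f, i.e. iff the remainder of f on division by g is 0. Divide f by g (g is monic, so eliminate the leading term of the running remainder at each step):
  leading term -2·x^4: subtract (-2·x)·g(x) = -2·x^4 - 6·x^3 - 2·x, leaving -x^3 - 3·x^2 - 1
  leading term -x^3: subtract (-1)·g(x) = -x^3 - 3·x^2 - 1, leaving 0
The remainder is 0, so f(x) = g(x) · h(x) with h(x) = -2·x - 1. Hence g | f, i.e. f ∈ (g).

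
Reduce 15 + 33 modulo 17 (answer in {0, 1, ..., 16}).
14

Reduce the summands first: 33 ≡ 16 (mod 17), so 15 + 33 ≡ 15 + 16 (mod 17). 15 + 16 = 31; 31 = 1·17 + 14, so (15 + 33) mod 17 = 14.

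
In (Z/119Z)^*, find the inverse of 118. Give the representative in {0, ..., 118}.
118^(−1) ≡ 118 (mod 119)

Apply the extended Euclidean algorithm to (119, 118), tracking rows (r, s, t) with s·119 + t·118 = r. Each division r_prev = q·r_cur + r_new produces the new row as (previous row) − q·(current row):
  row A: (119, 1, 0)   [1·119 + 0·118 = 119]
  row B: (118, 0, 1)   [0·119 + 1·118 = 118]
  119 = 1·118 + 1   → row C = row A − 1·row B = (1, 1, −1)   [check: 1·119 − 1·118 = 1]
  118 = 118·1 + 0   → remainder 0, stop. gcd = 1 (last nonzero row C).
The gcd is 1, so 118 is invertible mod 119. The last nonzero row gives 1·119 − 1·118 = 1, so t = −1. So 118^(−1) ≡ −1 ≡ 118 (mod 119). Verify: 118 · 118 = 13924 ≡ 1 (mod 119). ✓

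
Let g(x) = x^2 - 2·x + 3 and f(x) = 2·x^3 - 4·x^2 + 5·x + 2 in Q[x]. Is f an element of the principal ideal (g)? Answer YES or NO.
In Q[x] the ideal (g) consists of all multiples of g, so f ∈ (g) iff g | f, i.e. iff the remainder of f on division by g is 0. Divide f by g (g is monic, so eliminate the leading term of the running remainder at each step):
  leading term 2·x^3: subtract (2·x)·g(x) = 2·x^3 - 4·x^2 + 6·x, leaving 2 - x
The remainder r(x) = 2 - x ≠ 0 (and deg r < deg g), so g ∤ f, i.e. f ∉ (g).

Final answer: NO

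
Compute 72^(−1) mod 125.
72^(−1) ≡ 33 (mod 125)

Apply the extended Euclidean algorithm to (125, 72), tracking rows (r, s, t) with s·125 + t·72 = r. Each division r_prev = q·r_cur + r_new produces the new row as (previous row) − q·(current row):
  row A: (125, 1, 0)   [1·125 + 0·72 = 125]
  row B: (72, 0, 1)   [0·125 + 1·72 = 72]
  125 = 1·72 + 53   → row C = row A − 1·row B = (53, 1, −1)   [check: 1·125 − 1·72 = 53]
  72 = 1·53 + 19   → row D = row B − 1·row C = (19, −1, 2)   [check: −1·125 + 2·72 = 19]
  53 = 2·19 + 15   → row E = row C − 2·row D = (15, 3, −5)   [check: 3·125 − 5·72 = 15]
  19 = 1·15 + 4   → row F = row D − 1·row E = (4, −4, 7)   [check: −4·125 + 7·72 = 4]
  15 = 3·4 + 3   → row G = row E − 3·row F = (3, 15, −26)   [check: 15·125 − 26·72 = 3]
  4 = 1·3 + 1   → row H = row F − 1·row G = (1, −19, 33)   [check: −19·125 + 33·72 = 1]
  3 = 3·1 + 0   → remainder 0, stop. gcd = 1 (last nonzero row H).
The gcd is 1, so 72 is invertible mod 125. The last nonzero row gives −19·125 + 33·72 = 1, so t = 33. So 72^(−1) ≡ 33 (mod 125). Verify: 72 · 33 = 2376 ≡ 1 (mod 125). ✓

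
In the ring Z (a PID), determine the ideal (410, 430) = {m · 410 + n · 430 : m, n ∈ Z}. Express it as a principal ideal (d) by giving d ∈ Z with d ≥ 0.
In the PID Z, (a, b) is generated by gcd(a, b). Compute gcd(430, 410) with the extended Euclidean algorithm, tracking rows (r, s, t) with s·430 + t·410 = r:
  row A: (430, 1, 0)   [1·430 + 0·410 = 430]
  row B: (410, 0, 1)   [0·430 + 1·410 = 410]
  430 = 1·410 + 20   → row C = row A − 1·row B = (20, 1, −1)   [check: 1·430 − 1·410 = 20]
  410 = 20·20 + 10   → row D = row B − 20·row C = (10, −20, 21)   [check: −20·430 + 21·410 = 10]
  20 = 2·10 + 0   → remainder 0, stop. gcd = 10 (last nonzero row D).
So gcd(410, 430) = 10, with Bézout identity −20·430 + 21·410 = 10. Containment (⊇): the Bézout identity exhibits 10 as an element of (410, 430), giving (10) ⊆ (410, 430). Containment (⊆): since 10 | 410 and 10 | 430 (410 = 10·41, 430 = 10·43), every Z-linear combination of 410 and 430 is divisible by 10, so (410, 430) ⊆ (10). Therefore (410, 430) = (10), d = 10.

Final answer: (410, 430) = (10); d = 10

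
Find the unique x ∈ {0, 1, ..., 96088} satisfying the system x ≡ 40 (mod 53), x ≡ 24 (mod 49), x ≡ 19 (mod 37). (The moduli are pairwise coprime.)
The moduli 53, 49, 37 are pairwise coprime, so by the CRT there is a unique solution mod 53·49·37 = 96089.
Solve by successive substitution. Start with x ≡ 40 (mod 53).
  Combine with x ≡ 24 (mod 49): write x = 40 + 53·t and require 40 + 53·t ≡ 24 (mod 49), i.e. 53·t ≡ 24 − 40 ≡ 33 (mod 49). Since 53^(−1) ≡ 37 (mod 49) (53 ≡ 4 (mod 49)), t ≡ 37·33 ≡ 45 (mod 49). So x ≡ 40 + 53·45 = 2425 (mod 2597).
  Combine with x ≡ 19 (mod 37): write x = 2425 + 2597·t and require 2425 + 2597·t ≡ 19 (mod 37), i.e. 2597·t ≡ 19 − 2425 ≡ 36 (mod 37). Since 2597^(−1) ≡ 16 (mod 37) (2597 ≡ 7 (mod 37)), t ≡ 16·36 ≡ 21 (mod 37). So x ≡ 2425 + 2597·21 = 56962 (mod 96089).
Unique solution in [0, 96089): x = 56962.

Final answer: x ≡ 56962 (mod 96089); the representative in [0, 96089) is 56962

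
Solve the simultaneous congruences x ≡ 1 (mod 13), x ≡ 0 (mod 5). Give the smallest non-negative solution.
x ≡ 40 (mod 65); the representative in [0, 65) is 40

The moduli 13, 5 are pairwise coprime, so by the CRT there is a unique solution mod 13·5 = 65.
Solve by successive substitution. Start with x ≡ 1 (mod 13).
  Combine with x ≡ 0 (mod 5): write x = 1 + 13·t and require 1 + 13·t ≡ 0 (mod 5), i.e. 13·t ≡ 0 − 1 ≡ 4 (mod 5). Since 13^(−1) ≡ 2 (mod 5) (13 ≡ 3 (mod 5)), t ≡ 2·4 ≡ 3 (mod 5). So x ≡ 1 + 13·3 = 40 (mod 65).
Unique solution in [0, 65): x = 40.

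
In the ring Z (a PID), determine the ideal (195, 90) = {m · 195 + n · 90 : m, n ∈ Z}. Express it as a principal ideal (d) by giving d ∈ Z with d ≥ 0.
In the PID Z, (a, b) is generated by gcd(a, b). Compute gcd(195, 90) with the extended Euclidean algorithm, tracking rows (r, s, t) with s·195 + t·90 = r:
  row A: (195, 1, 0)   [1·195 + 0·90 = 195]
  row B: (90, 0, 1)   [0·195 + 1·90 = 90]
  195 = 2·90 + 15   → row C = row A − 2·row B = (15, 1, −2)   [check: 1·195 − 2·90 = 15]
  90 = 6·15 + 0   → remainder 0, stop. gcd = 15 (last nonzero row C).
So gcd(195, 90) = 15, with Bézout identity 1·195 − 2·90 = 15. Containment (⊇): the Bézout identity exhibits 15 as an element of (195, 90), giving (15) ⊆ (195, 90). Containment (⊆): since 15 | 195 and 15 | 90 (195 = 15·13, 90 = 15·6), every Z-linear combination of 195 and 90 is divisible by 15, so (195, 90) ⊆ (15). Therefore (195, 90) = (15), d = 15.

Final answer: (195, 90) = (15); d = 15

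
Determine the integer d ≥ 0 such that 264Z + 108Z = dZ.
In the PID Z, (a, b) is generated by gcd(a, b). Compute gcd(264, 108) with the extended Euclidean algorithm, tracking rows (r, s, t) with s·264 + t·108 = r:
  row A: (264, 1, 0)   [1·264 + 0·108 = 264]
  row B: (108, 0, 1)   [0·264 + 1·108 = 108]
  264 = 2·108 + 48   → row C = row A − 2·row B = (48, 1, −2)   [check: 1·264 − 2·108 = 48]
  108 = 2·48 + 12   → row D = row B − 2·row C = (12, −2, 5)   [check: −2·264 + 5·108 = 12]
  48 = 4·12 + 0   → remainder 0, stop. gcd = 12 (last nonzero row D).
So gcd(264, 108) = 12, with Bézout identity −2·264 + 5·108 = 12. Containment (⊇): the Bézout identity exhibits 12 as an element of (264, 108), giving (12) ⊆ (264, 108). Containment (⊆): since 12 | 264 and 12 | 108 (264 = 12·22, 108 = 12·9), every Z-linear combination of 264 and 108 is divisible by 12, so (264, 108) ⊆ (12). Therefore (264, 108) = (12), d = 12.

Final answer: (264, 108) = (12); d = 12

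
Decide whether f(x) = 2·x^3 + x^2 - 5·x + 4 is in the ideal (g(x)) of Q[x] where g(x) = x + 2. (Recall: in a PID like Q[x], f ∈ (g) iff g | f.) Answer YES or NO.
NO

In Q[x] the ideal (g) consists of all multiples of g, so f ∈ (g) iff g | f, i.e. iff the remainder of f on division by g is 0. Divide f by g (g is monic, so eliminate the leading term of the running remainder at each step):
  leading term 2·x^3: subtract (2·x^2)·g(x) = 2·x^3 + 4·x^2, leaving -3·x^2 - 5·x + 4
  leading term -3·x^2: subtract (-3·x)·g(x) = -3·x^2 - 6·x, leaving x + 4
  leading term x: subtract (1)·g(x) = x + 2, leaving 2
The remainder r(x) = 2 ≠ 0 (and deg r < deg g), so g ∤ f, i.e. f ∉ (g).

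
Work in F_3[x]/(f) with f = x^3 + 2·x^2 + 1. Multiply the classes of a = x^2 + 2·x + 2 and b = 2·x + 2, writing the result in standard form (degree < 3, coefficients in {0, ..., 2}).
Multiply as integer polynomials: a · b = 2·x^3 + 6·x^2 + 8·x + 4. Reducing coefficients mod 3: a · b ≡ 2·x^3 + 2·x + 1. Now divide by f(x) = x^3 + 2·x^2 + 1 in F_3[x], eliminating the leading term at each step:
  leading term 2·x^3: subtract (2)·f(x) = 2·x^3 + x^2 + 2, leaving 2·x^2 + 2·x + 2 (coefficients mod 3)
The degree is now < 3, so this is the remainder. Hence a · b ≡ 2·x^2 + 2·x + 2 in F_3[x]/(f).

Final answer: a · b ≡ 2·x^2 + 2·x + 2 (mod f(x))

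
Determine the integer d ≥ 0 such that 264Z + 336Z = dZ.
(264, 336) = (24); d = 24

In the PID Z, (a, b) is generated by gcd(a, b). Compute gcd(336, 264) with the extended Euclidean algorithm, tracking rows (r, s, t) with s·336 + t·264 = r:
  row A: (336, 1, 0)   [1·336 + 0·264 = 336]
  row B: (264, 0, 1)   [0·336 + 1·264 = 264]
  336 = 1·264 + 72   → row C = row A − 1·row B = (72, 1, −1)   [check: 1·336 − 1·264 = 72]
  264 = 3·72 + 48   → row D = row B − 3·row C = (48, −3, 4)   [check: −3·336 + 4·264 = 48]
  72 = 1·48 + 24   → row E = row C − 1·row D = (24, 4, −5)   [check: 4·336 − 5·264 = 24]
  48 = 2·24 + 0   → remainder 0, stop. gcd = 24 (last nonzero row E).
So gcd(264, 336) = 24, with Bézout identity 4·336 − 5·264 = 24. Containment (⊇): the Bézout identity exhibits 24 as an element of (264, 336), giving (24) ⊆ (264, 336). Containment (⊆): since 24 | 264 and 24 | 336 (264 = 24·11, 336 = 24·14), every Z-linear combination of 264 and 336 is divisible by 24, so (264, 336) ⊆ (24). Therefore (264, 336) = (24), d = 24.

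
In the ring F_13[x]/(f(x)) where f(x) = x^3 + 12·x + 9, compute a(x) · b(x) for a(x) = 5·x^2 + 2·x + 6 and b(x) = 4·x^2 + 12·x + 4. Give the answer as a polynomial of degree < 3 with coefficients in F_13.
Multiply as integer polynomials: a · b = 20·x^4 + 68·x^3 + 68·x^2 + 80·x + 24. Reducing coefficients mod 13: a · b ≡ 7·x^4 + 3·x^3 + 3·x^2 + 2·x + 11. Now divide by f(x) = x^3 + 12·x + 9 in F_13[x], eliminating the leading term at each step:
  leading term 7·x^4: subtract (7·x)·f(x) = 7·x^4 + 6·x^2 + 11·x, leaving 3·x^3 + 10·x^2 + 4·x + 11 (coefficients mod 13)
  leading term 3·x^3: subtract (3)·f(x) = 3·x^3 + 10·x + 1, leaving 10·x^2 + 7·x + 10 (coefficients mod 13)
The degree is now < 3, so this is the remainder. Hence a · b ≡ 10·x^2 + 7·x + 10 in F_13[x]/(f).

Final answer: a · b ≡ 10·x^2 + 7·x + 10 (mod f(x))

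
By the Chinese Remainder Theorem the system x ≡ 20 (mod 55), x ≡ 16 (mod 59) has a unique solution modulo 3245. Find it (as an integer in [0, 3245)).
The moduli 55, 59 are pairwise coprime, so by the CRT there is a unique solution mod 55·59 = 3245.
Solve by successive substitution. Start with x ≡ 20 (mod 55).
  Combine with x ≡ 16 (mod 59): write x = 20 + 55·t and require 20 + 55·t ≡ 16 (mod 59), i.e. 55·t ≡ 16 − 20 ≡ 55 (mod 59). Since 55^(−1) ≡ 44 (mod 59), t ≡ 44·55 ≡ 1 (mod 59). So x ≡ 20 + 55·1 = 75 (mod 3245).
Unique solution in [0, 3245): x = 75.

Final answer: x ≡ 75 (mod 3245); the representative in [0, 3245) is 75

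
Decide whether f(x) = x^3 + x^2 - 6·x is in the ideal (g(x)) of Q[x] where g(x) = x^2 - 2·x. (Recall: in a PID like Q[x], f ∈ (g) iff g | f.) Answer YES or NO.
YES

In Q[x] the ideal (g) consists of all multiples of g, so f ∈ (g) iff g | f, i.e. iff the remainder of f on division by g is 0. Divide f by g (g is monic, so eliminate the leading term of the running remainder at each step):
  leading term x^3: subtract (x)·g(x) = x^3 - 2·x^2, leaving 3·x^2 - 6·x
  leading term 3·x^2: subtract (3)·g(x) = 3·x^2 - 6·x, leaving 0
The remainder is 0, so f(x) = g(x) · h(x) with h(x) = x + 3. Hence g | f, i.e. f ∈ (g).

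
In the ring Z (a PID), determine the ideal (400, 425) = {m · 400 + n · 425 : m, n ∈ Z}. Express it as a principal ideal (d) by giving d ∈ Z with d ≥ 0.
In the PID Z, (a, b) is generated by gcd(a, b). Compute gcd(425, 400) with the extended Euclidean algorithm, tracking rows (r, s, t) with s·425 + t·400 = r:
  row A: (425, 1, 0)   [1·425 + 0·400 = 425]
  row B: (400, 0, 1)   [0·425 + 1·400 = 400]
  425 = 1·400 + 25   → row C = row A − 1·row B = (25, 1, −1)   [check: 1·425 − 1·400 = 25]
  400 = 16·25 + 0   → remainder 0, stop. gcd = 25 (last nonzero row C).
So gcd(400, 425) = 25, with Bézout identity 1·425 − 1·400 = 25. Containment (⊇): the Bézout identity exhibits 25 as an element of (400, 425), giving (25) ⊆ (400, 425). Containment (⊆): since 25 | 400 and 25 | 425 (400 = 25·16, 425 = 25·17), every Z-linear combination of 400 and 425 is divisible by 25, so (400, 425) ⊆ (25). Therefore (400, 425) = (25), d = 25.

Final answer: (400, 425) = (25); d = 25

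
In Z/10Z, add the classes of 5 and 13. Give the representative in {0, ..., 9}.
Reduce the summands first: 13 ≡ 3 (mod 10), so 5 + 13 ≡ 5 + 3 (mod 10). 5 + 3 = 8; 8 = 0·10 + 8, so (5 + 13) mod 10 = 8.

Final answer: 8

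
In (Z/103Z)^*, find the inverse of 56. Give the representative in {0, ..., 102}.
Apply the extended Euclidean algorithm to (103, 56), tracking rows (r, s, t) with s·103 + t·56 = r. Each division r_prev = q·r_cur + r_new produces the new row as (previous row) − q·(current row):
  row A: (103, 1, 0)   [1·103 + 0·56 = 103]
  row B: (56, 0, 1)   [0·103 + 1·56 = 56]
  103 = 1·56 + 47   → row C = row A − 1·row B = (47, 1, −1)   [check: 1·103 − 1·56 = 47]
  56 = 1·47 + 9   → row D = row B − 1·row C = (9, −1, 2)   [check: −1·103 + 2·56 = 9]
  47 = 5·9 + 2   → row E = row C − 5·row D = (2, 6, −11)   [check: 6·103 − 11·56 = 2]
  9 = 4·2 + 1   → row F = row D − 4·row E = (1, −25, 46)   [check: −25·103 + 46·56 = 1]
  2 = 2·1 + 0   → remainder 0, stop. gcd = 1 (last nonzero row F).
The gcd is 1, so 56 is invertible mod 103. The last nonzero row gives −25·103 + 46·56 = 1, so t = 46. So 56^(−1) ≡ 46 (mod 103). Verify: 56 · 46 = 2576 ≡ 1 (mod 103). ✓

Final answer: 56^(−1) ≡ 46 (mod 103)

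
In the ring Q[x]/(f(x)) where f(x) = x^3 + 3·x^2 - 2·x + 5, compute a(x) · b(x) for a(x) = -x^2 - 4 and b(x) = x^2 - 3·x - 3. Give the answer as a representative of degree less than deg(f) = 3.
a · b ≡ -21·x^2 + 29·x - 18 (mod f(x))

First multiply in Q[x] without reducing: a · b = -x^4 + 3·x^3 - x^2 + 12·x + 12. Now divide by f(x) = x^3 + 3·x^2 - 2·x + 5, eliminating the leading term at each step:
  leading term -x^4: subtract (-x)·f(x) = -x^4 - 3·x^3 + 2·x^2 - 5·x, leaving 6·x^3 - 3·x^2 + 17·x + 12
  leading term 6·x^3: subtract (6)·f(x) = 6·x^3 + 18·x^2 - 12·x + 30, leaving -21·x^2 + 29·x - 18
The degree is now < 3, so this is the remainder. Hence a · b ≡ -21·x^2 + 29·x - 18 in Q[x]/(f).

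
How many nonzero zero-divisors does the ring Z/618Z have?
Z/618Z has 413 nonzero zero-divisors

In Z/618Z each nonzero element is either a unit (gcd with 618 is 1) or a zero-divisor (gcd > 1). The number of units is φ(618): factorise 618 = 2 · 3 · 103, so φ(618) = (2 − 1) · (3 − 1) · (103 − 1) = 1 · 2 · 102 = 204. The nonzero elements number 618 − 1 = 617. Hence the nonzero zero-divisors number 617 − 204 = 413.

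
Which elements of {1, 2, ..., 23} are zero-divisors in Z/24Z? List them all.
nonzero zero-divisors of Z/24Z = {2, 3, 4, 6, 8, 9, 10, 12, 14, 15, 16, 18, 20, 21, 22}

An element a ∈ Z/24Z (with a ≠ 0) is a zero-divisor iff gcd(a, 24) > 1 (because a is a unit precisely when gcd(a, n) = 1, and in Z/nZ every nonzero, non-unit element is a zero-divisor). Scan a = 1, ..., 23 and keep those with gcd(a, 24) > 1:
  gcd(2, 24) = 2, gcd(3, 24) = 3, gcd(4, 24) = 4, gcd(6, 24) = 6, gcd(8, 24) = 8, gcd(9, 24) = 3, gcd(10, 24) = 2, gcd(12, 24) = 12, gcd(14, 24) = 2, gcd(15, 24) = 3, gcd(16, 24) = 8, gcd(18, 24) = 6, gcd(20, 24) = 4, gcd(21, 24) = 3, gcd(22, 24) = 2.
All other a ∈ {1, ..., 23} have gcd(a, 24) = 1 and are units. So the nonzero zero-divisors are exactly the 15 values of a appearing in this scan.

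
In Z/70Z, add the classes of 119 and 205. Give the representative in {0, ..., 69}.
Reduce the summands first: 119 ≡ 49, 205 ≡ 65 (mod 70), so 119 + 205 ≡ 49 + 65 (mod 70). 49 + 65 = 114; 114 = 1·70 + 44, so (119 + 205) mod 70 = 44.

Final answer: 44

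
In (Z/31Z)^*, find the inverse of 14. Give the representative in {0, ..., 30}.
14^(−1) ≡ 20 (mod 31)

Apply the extended Euclidean algorithm to (31, 14), tracking rows (r, s, t) with s·31 + t·14 = r. Each division r_prev = q·r_cur + r_new produces the new row as (previous row) − q·(current row):
  row A: (31, 1, 0)   [1·31 + 0·14 = 31]
  row B: (14, 0, 1)   [0·31 + 1·14 = 14]
  31 = 2·14 + 3   → row C = row A − 2·row B = (3, 1, −2)   [check: 1·31 − 2·14 = 3]
  14 = 4·3 + 2   → row D = row B − 4·row C = (2, −4, 9)   [check: −4·31 + 9·14 = 2]
  3 = 1·2 + 1   → row E = row C − 1·row D = (1, 5, −11)   [check: 5·31 − 11·14 = 1]
  2 = 2·1 + 0   → remainder 0, stop. gcd = 1 (last nonzero row E).
The gcd is 1, so 14 is invertible mod 31. The last nonzero row gives 5·31 − 11·14 = 1, so t = −11. So 14^(−1) ≡ −11 ≡ 20 (mod 31). Verify: 14 · 20 = 280 ≡ 1 (mod 31). ✓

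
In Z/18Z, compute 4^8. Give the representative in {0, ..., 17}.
Use repeated squaring. Binary(8) = 1000. Walk through the bits of the exponent 8 left-to-right: at each bit after the leading one, square the running value, then multiply by 4 if the bit is 1 (always reducing mod 18):
  bit 1 = 1 (leading): start with 4.
  bit 2 = 0: square 4^2 = 16 (mod 18).
  bit 3 = 0: square 16^2 = 256 ≡ 4 (mod 18).
  bit 4 = 0: square 4^2 = 16 (mod 18).
Final value: 4^8 ≡ 16 (mod 18).

Final answer: 16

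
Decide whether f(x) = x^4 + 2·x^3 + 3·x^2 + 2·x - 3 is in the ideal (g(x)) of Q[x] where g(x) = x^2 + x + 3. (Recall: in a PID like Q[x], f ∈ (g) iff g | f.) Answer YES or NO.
YES

In Q[x] the ideal (g) consists of all multiples of g, so f ∈ (g) iff g | f, i.e. iff the remainder of f on division by g is 0. Divide f by g (g is monic, so eliminate the leading term of the running remainder at each step):
  leading term x^4: subtract (x^2)·g(x) = x^4 + x^3 + 3·x^2, leaving x^3 + 2·x - 3
  leading term x^3: subtract (x)·g(x) = x^3 + x^2 + 3·x, leaving -x^2 - x - 3
  leading term -x^2: subtract (-1)·g(x) = -x^2 - x - 3, leaving 0
The remainder is 0, so f(x) = g(x) · h(x) with h(x) = x^2 + x - 1. Hence g | f, i.e. f ∈ (g).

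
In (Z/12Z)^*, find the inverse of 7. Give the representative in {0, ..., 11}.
7^(−1) ≡ 7 (mod 12)

Apply the extended Euclidean algorithm to (12, 7), tracking rows (r, s, t) with s·12 + t·7 = r. Each division r_prev = q·r_cur + r_new produces the new row as (previous row) − q·(current row):
  row A: (12, 1, 0)   [1·12 + 0·7 = 12]
  row B: (7, 0, 1)   [0·12 + 1·7 = 7]
  12 = 1·7 + 5   → row C = row A − 1·row B = (5, 1, −1)   [check: 1·12 − 1·7 = 5]
  7 = 1·5 + 2   → row D = row B − 1·row C = (2, −1, 2)   [check: −1·12 + 2·7 = 2]
  5 = 2·2 + 1   → row E = row C − 2·row D = (1, 3, −5)   [check: 3·12 − 5·7 = 1]
  2 = 2·1 + 0   → remainder 0, stop. gcd = 1 (last nonzero row E).
The gcd is 1, so 7 is invertible mod 12. The last nonzero row gives 3·12 − 5·7 = 1, so t = −5. So 7^(−1) ≡ −5 ≡ 7 (mod 12). Verify: 7 · 7 = 49 ≡ 1 (mod 12). ✓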